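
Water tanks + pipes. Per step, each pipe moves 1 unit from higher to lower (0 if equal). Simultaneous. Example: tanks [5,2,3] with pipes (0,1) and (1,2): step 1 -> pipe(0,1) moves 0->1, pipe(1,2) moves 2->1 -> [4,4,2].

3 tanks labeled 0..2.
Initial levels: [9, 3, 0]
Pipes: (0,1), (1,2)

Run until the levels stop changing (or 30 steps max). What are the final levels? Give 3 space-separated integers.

Answer: 4 4 4

Derivation:
Step 1: flows [0->1,1->2] -> levels [8 3 1]
Step 2: flows [0->1,1->2] -> levels [7 3 2]
Step 3: flows [0->1,1->2] -> levels [6 3 3]
Step 4: flows [0->1,1=2] -> levels [5 4 3]
Step 5: flows [0->1,1->2] -> levels [4 4 4]
Step 6: flows [0=1,1=2] -> levels [4 4 4]
  -> stable (no change)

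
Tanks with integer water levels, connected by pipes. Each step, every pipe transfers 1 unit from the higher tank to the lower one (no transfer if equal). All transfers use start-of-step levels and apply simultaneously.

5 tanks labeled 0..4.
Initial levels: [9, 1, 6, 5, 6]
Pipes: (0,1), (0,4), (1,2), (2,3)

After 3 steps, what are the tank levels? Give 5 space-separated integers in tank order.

Answer: 6 5 6 4 6

Derivation:
Step 1: flows [0->1,0->4,2->1,2->3] -> levels [7 3 4 6 7]
Step 2: flows [0->1,0=4,2->1,3->2] -> levels [6 5 4 5 7]
Step 3: flows [0->1,4->0,1->2,3->2] -> levels [6 5 6 4 6]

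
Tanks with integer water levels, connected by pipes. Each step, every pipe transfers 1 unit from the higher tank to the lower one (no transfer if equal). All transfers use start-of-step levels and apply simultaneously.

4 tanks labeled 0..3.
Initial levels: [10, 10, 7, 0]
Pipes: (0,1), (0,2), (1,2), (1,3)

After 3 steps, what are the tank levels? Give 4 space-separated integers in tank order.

Answer: 9 6 9 3

Derivation:
Step 1: flows [0=1,0->2,1->2,1->3] -> levels [9 8 9 1]
Step 2: flows [0->1,0=2,2->1,1->3] -> levels [8 9 8 2]
Step 3: flows [1->0,0=2,1->2,1->3] -> levels [9 6 9 3]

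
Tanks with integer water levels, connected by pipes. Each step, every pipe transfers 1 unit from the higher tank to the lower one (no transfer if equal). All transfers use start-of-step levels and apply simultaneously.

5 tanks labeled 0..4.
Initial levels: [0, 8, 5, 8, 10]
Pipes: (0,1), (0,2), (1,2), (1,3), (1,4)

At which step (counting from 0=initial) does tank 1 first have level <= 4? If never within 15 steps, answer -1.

Answer: 5

Derivation:
Step 1: flows [1->0,2->0,1->2,1=3,4->1] -> levels [2 7 5 8 9]
Step 2: flows [1->0,2->0,1->2,3->1,4->1] -> levels [4 7 5 7 8]
Step 3: flows [1->0,2->0,1->2,1=3,4->1] -> levels [6 6 5 7 7]
Step 4: flows [0=1,0->2,1->2,3->1,4->1] -> levels [5 7 7 6 6]
Step 5: flows [1->0,2->0,1=2,1->3,1->4] -> levels [7 4 6 7 7]
Tank 1 first reaches <=4 at step 5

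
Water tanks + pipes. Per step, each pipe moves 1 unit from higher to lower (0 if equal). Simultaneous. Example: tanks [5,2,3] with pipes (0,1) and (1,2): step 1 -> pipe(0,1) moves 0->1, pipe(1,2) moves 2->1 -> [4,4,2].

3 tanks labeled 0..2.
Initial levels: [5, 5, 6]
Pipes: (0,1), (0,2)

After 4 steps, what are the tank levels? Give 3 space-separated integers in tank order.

Step 1: flows [0=1,2->0] -> levels [6 5 5]
Step 2: flows [0->1,0->2] -> levels [4 6 6]
Step 3: flows [1->0,2->0] -> levels [6 5 5]
  -> period-2 cycle: step 3 state = step 1 state
  -> state at step 4: (4-1) mod 2 = 1, same as step 2 -> [4 6 6]

Answer: 4 6 6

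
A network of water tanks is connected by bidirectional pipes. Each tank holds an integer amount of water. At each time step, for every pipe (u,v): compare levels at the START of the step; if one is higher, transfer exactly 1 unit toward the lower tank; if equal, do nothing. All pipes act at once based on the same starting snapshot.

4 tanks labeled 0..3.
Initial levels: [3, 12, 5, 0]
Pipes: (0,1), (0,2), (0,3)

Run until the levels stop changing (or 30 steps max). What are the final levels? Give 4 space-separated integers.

Step 1: flows [1->0,2->0,0->3] -> levels [4 11 4 1]
Step 2: flows [1->0,0=2,0->3] -> levels [4 10 4 2]
Step 3: flows [1->0,0=2,0->3] -> levels [4 9 4 3]
Step 4: flows [1->0,0=2,0->3] -> levels [4 8 4 4]
Step 5: flows [1->0,0=2,0=3] -> levels [5 7 4 4]
Step 6: flows [1->0,0->2,0->3] -> levels [4 6 5 5]
Step 7: flows [1->0,2->0,3->0] -> levels [7 5 4 4]
Step 8: flows [0->1,0->2,0->3] -> levels [4 6 5 5]
  -> period-2 cycle: step 8 state = step 6 state; never stabilizes
  -> state at step 30: (30-6) mod 2 = 0, same as step 6 -> [4 6 5 5]

Answer: 4 6 5 5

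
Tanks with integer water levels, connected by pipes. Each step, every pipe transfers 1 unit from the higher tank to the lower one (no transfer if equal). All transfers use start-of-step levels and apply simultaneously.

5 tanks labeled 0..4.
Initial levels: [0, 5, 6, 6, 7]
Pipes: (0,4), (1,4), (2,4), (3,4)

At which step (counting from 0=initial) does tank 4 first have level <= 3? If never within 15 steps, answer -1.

Answer: 1

Derivation:
Step 1: flows [4->0,4->1,4->2,4->3] -> levels [1 6 7 7 3]
Tank 4 first reaches <=3 at step 1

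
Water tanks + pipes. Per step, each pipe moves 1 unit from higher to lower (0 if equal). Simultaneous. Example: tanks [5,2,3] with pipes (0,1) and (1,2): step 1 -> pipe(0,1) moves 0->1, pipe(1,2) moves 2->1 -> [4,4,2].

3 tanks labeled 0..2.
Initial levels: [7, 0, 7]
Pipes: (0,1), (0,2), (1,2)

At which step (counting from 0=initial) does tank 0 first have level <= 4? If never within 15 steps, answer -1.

Step 1: flows [0->1,0=2,2->1] -> levels [6 2 6]
Step 2: flows [0->1,0=2,2->1] -> levels [5 4 5]
Step 3: flows [0->1,0=2,2->1] -> levels [4 6 4]
Tank 0 first reaches <=4 at step 3

Answer: 3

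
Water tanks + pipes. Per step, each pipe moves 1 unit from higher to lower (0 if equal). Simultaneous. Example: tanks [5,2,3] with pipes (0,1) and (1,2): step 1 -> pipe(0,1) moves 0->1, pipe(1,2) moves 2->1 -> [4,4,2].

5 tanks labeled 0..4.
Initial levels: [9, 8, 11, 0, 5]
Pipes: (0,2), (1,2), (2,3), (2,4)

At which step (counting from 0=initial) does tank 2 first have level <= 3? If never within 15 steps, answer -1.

Step 1: flows [2->0,2->1,2->3,2->4] -> levels [10 9 7 1 6]
Step 2: flows [0->2,1->2,2->3,2->4] -> levels [9 8 7 2 7]
Step 3: flows [0->2,1->2,2->3,2=4] -> levels [8 7 8 3 7]
Step 4: flows [0=2,2->1,2->3,2->4] -> levels [8 8 5 4 8]
Step 5: flows [0->2,1->2,2->3,4->2] -> levels [7 7 7 5 7]
Step 6: flows [0=2,1=2,2->3,2=4] -> levels [7 7 6 6 7]
Step 7: flows [0->2,1->2,2=3,4->2] -> levels [6 6 9 6 6]
Step 8: flows [2->0,2->1,2->3,2->4] -> levels [7 7 5 7 7]
Step 9: flows [0->2,1->2,3->2,4->2] -> levels [6 6 9 6 6]
  -> period-2 cycle (repeats step 7); tank 2 never drops to <=3
Tank 2 never reaches <=3 within 15 steps

Answer: -1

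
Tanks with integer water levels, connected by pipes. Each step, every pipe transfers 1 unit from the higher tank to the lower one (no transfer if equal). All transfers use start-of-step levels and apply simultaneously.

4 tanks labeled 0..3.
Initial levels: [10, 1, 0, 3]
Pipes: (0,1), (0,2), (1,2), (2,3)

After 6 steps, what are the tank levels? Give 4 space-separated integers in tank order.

Answer: 4 5 2 3

Derivation:
Step 1: flows [0->1,0->2,1->2,3->2] -> levels [8 1 3 2]
Step 2: flows [0->1,0->2,2->1,2->3] -> levels [6 3 2 3]
Step 3: flows [0->1,0->2,1->2,3->2] -> levels [4 3 5 2]
Step 4: flows [0->1,2->0,2->1,2->3] -> levels [4 5 2 3]
Step 5: flows [1->0,0->2,1->2,3->2] -> levels [4 3 5 2]
  -> period-2 cycle: step 5 state = step 3 state
  -> state at step 6: (6-3) mod 2 = 1, same as step 4 -> [4 5 2 3]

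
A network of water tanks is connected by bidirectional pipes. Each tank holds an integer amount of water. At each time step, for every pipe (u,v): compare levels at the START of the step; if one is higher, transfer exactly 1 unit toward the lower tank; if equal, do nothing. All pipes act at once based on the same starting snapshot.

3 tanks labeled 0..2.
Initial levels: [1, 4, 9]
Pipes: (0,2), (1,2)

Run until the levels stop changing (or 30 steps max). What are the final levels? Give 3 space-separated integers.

Step 1: flows [2->0,2->1] -> levels [2 5 7]
Step 2: flows [2->0,2->1] -> levels [3 6 5]
Step 3: flows [2->0,1->2] -> levels [4 5 5]
Step 4: flows [2->0,1=2] -> levels [5 5 4]
Step 5: flows [0->2,1->2] -> levels [4 4 6]
Step 6: flows [2->0,2->1] -> levels [5 5 4]
  -> period-2 cycle: step 6 state = step 4 state; never stabilizes
  -> state at step 30: (30-4) mod 2 = 0, same as step 4 -> [5 5 4]

Answer: 5 5 4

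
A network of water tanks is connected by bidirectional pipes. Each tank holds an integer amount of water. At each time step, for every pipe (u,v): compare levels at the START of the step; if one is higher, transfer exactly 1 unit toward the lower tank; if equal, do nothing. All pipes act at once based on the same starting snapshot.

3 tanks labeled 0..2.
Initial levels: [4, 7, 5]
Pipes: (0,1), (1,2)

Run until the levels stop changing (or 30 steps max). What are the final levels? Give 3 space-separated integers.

Answer: 5 6 5

Derivation:
Step 1: flows [1->0,1->2] -> levels [5 5 6]
Step 2: flows [0=1,2->1] -> levels [5 6 5]
Step 3: flows [1->0,1->2] -> levels [6 4 6]
Step 4: flows [0->1,2->1] -> levels [5 6 5]
  -> period-2 cycle: step 4 state = step 2 state; never stabilizes
  -> state at step 30: (30-2) mod 2 = 0, same as step 2 -> [5 6 5]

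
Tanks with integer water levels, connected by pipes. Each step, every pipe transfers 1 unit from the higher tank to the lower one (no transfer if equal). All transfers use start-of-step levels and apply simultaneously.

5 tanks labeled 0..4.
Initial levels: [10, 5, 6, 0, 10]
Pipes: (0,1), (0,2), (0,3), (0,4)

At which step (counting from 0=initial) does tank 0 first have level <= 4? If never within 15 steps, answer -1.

Step 1: flows [0->1,0->2,0->3,0=4] -> levels [7 6 7 1 10]
Step 2: flows [0->1,0=2,0->3,4->0] -> levels [6 7 7 2 9]
Step 3: flows [1->0,2->0,0->3,4->0] -> levels [8 6 6 3 8]
Step 4: flows [0->1,0->2,0->3,0=4] -> levels [5 7 7 4 8]
Step 5: flows [1->0,2->0,0->3,4->0] -> levels [7 6 6 5 7]
Step 6: flows [0->1,0->2,0->3,0=4] -> levels [4 7 7 6 7]
Tank 0 first reaches <=4 at step 6

Answer: 6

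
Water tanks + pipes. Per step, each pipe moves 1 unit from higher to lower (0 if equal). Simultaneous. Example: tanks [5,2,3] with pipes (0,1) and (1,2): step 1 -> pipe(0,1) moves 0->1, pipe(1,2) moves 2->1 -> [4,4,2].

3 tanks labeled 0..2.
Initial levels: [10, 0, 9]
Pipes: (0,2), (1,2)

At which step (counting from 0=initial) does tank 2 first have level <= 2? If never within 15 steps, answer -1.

Answer: -1

Derivation:
Step 1: flows [0->2,2->1] -> levels [9 1 9]
Step 2: flows [0=2,2->1] -> levels [9 2 8]
Step 3: flows [0->2,2->1] -> levels [8 3 8]
Step 4: flows [0=2,2->1] -> levels [8 4 7]
Step 5: flows [0->2,2->1] -> levels [7 5 7]
Step 6: flows [0=2,2->1] -> levels [7 6 6]
Step 7: flows [0->2,1=2] -> levels [6 6 7]
Step 8: flows [2->0,2->1] -> levels [7 7 5]
Step 9: flows [0->2,1->2] -> levels [6 6 7]
  -> period-2 cycle (repeats step 7); tank 2 never drops to <=2
Tank 2 never reaches <=2 within 15 steps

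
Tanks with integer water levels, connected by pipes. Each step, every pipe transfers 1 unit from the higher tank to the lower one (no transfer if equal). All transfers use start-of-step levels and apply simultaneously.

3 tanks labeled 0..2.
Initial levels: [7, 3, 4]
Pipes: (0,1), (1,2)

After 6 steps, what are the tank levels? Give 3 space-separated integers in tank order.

Step 1: flows [0->1,2->1] -> levels [6 5 3]
Step 2: flows [0->1,1->2] -> levels [5 5 4]
Step 3: flows [0=1,1->2] -> levels [5 4 5]
Step 4: flows [0->1,2->1] -> levels [4 6 4]
Step 5: flows [1->0,1->2] -> levels [5 4 5]
  -> period-2 cycle: step 5 state = step 3 state
  -> state at step 6: (6-3) mod 2 = 1, same as step 4 -> [4 6 4]

Answer: 4 6 4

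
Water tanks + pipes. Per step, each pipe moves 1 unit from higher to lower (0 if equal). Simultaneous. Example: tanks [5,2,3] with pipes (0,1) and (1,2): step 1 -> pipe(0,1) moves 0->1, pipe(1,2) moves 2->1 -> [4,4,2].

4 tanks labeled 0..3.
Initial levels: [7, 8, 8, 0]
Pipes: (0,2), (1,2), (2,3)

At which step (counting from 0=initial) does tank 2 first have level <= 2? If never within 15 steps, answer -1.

Answer: -1

Derivation:
Step 1: flows [2->0,1=2,2->3] -> levels [8 8 6 1]
Step 2: flows [0->2,1->2,2->3] -> levels [7 7 7 2]
Step 3: flows [0=2,1=2,2->3] -> levels [7 7 6 3]
Step 4: flows [0->2,1->2,2->3] -> levels [6 6 7 4]
Step 5: flows [2->0,2->1,2->3] -> levels [7 7 4 5]
Step 6: flows [0->2,1->2,3->2] -> levels [6 6 7 4]
  -> period-2 cycle (repeats step 4); tank 2 never drops to <=2
Tank 2 never reaches <=2 within 15 steps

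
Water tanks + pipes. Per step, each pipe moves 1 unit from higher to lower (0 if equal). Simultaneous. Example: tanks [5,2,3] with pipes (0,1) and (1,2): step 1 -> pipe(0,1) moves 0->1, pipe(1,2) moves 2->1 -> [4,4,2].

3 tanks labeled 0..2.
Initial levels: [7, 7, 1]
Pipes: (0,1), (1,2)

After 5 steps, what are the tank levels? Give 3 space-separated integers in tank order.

Answer: 5 5 5

Derivation:
Step 1: flows [0=1,1->2] -> levels [7 6 2]
Step 2: flows [0->1,1->2] -> levels [6 6 3]
Step 3: flows [0=1,1->2] -> levels [6 5 4]
Step 4: flows [0->1,1->2] -> levels [5 5 5]
Step 5: flows [0=1,1=2] -> levels [5 5 5]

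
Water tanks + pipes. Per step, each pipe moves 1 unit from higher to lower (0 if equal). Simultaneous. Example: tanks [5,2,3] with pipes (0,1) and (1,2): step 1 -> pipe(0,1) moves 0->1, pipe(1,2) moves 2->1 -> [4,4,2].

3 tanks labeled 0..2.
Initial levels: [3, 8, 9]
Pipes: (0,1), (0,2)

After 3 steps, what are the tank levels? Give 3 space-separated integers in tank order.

Step 1: flows [1->0,2->0] -> levels [5 7 8]
Step 2: flows [1->0,2->0] -> levels [7 6 7]
Step 3: flows [0->1,0=2] -> levels [6 7 7]

Answer: 6 7 7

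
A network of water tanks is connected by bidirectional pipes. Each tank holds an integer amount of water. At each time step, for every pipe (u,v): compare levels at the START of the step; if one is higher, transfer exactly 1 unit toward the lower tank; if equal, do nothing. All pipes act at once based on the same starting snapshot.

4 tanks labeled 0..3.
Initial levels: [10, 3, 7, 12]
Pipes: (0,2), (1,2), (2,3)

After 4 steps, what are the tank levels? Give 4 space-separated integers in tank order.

Answer: 8 7 9 8

Derivation:
Step 1: flows [0->2,2->1,3->2] -> levels [9 4 8 11]
Step 2: flows [0->2,2->1,3->2] -> levels [8 5 9 10]
Step 3: flows [2->0,2->1,3->2] -> levels [9 6 8 9]
Step 4: flows [0->2,2->1,3->2] -> levels [8 7 9 8]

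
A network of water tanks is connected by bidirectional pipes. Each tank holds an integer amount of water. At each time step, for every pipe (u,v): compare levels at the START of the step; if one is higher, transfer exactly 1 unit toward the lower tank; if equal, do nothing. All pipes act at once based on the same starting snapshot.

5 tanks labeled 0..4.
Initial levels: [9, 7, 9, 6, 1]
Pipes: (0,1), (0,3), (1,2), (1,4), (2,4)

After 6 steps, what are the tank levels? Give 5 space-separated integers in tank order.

Answer: 8 4 7 7 6

Derivation:
Step 1: flows [0->1,0->3,2->1,1->4,2->4] -> levels [7 8 7 7 3]
Step 2: flows [1->0,0=3,1->2,1->4,2->4] -> levels [8 5 7 7 5]
Step 3: flows [0->1,0->3,2->1,1=4,2->4] -> levels [6 7 5 8 6]
Step 4: flows [1->0,3->0,1->2,1->4,4->2] -> levels [8 4 7 7 6]
Step 5: flows [0->1,0->3,2->1,4->1,2->4] -> levels [6 7 5 8 6]
  -> period-2 cycle: step 5 state = step 3 state
  -> state at step 6: (6-3) mod 2 = 1, same as step 4 -> [8 4 7 7 6]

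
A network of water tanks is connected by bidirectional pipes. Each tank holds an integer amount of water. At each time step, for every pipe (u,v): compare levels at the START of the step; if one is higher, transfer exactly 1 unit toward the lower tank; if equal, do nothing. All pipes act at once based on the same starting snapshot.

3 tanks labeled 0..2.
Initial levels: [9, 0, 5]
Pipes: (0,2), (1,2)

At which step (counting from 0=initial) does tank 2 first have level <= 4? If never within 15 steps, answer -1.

Answer: 5

Derivation:
Step 1: flows [0->2,2->1] -> levels [8 1 5]
Step 2: flows [0->2,2->1] -> levels [7 2 5]
Step 3: flows [0->2,2->1] -> levels [6 3 5]
Step 4: flows [0->2,2->1] -> levels [5 4 5]
Step 5: flows [0=2,2->1] -> levels [5 5 4]
Tank 2 first reaches <=4 at step 5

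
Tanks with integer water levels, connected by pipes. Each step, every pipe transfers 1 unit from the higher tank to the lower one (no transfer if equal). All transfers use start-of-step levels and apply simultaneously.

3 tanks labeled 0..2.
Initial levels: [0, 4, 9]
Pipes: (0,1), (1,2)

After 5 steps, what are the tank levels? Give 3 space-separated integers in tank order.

Answer: 4 5 4

Derivation:
Step 1: flows [1->0,2->1] -> levels [1 4 8]
Step 2: flows [1->0,2->1] -> levels [2 4 7]
Step 3: flows [1->0,2->1] -> levels [3 4 6]
Step 4: flows [1->0,2->1] -> levels [4 4 5]
Step 5: flows [0=1,2->1] -> levels [4 5 4]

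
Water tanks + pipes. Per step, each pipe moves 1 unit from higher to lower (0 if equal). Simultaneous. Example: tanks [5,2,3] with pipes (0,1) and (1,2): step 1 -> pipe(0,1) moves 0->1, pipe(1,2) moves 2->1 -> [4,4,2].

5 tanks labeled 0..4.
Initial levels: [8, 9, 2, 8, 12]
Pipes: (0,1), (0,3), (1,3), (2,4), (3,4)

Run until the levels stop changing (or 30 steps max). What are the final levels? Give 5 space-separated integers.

Answer: 9 9 7 6 8

Derivation:
Step 1: flows [1->0,0=3,1->3,4->2,4->3] -> levels [9 7 3 10 10]
Step 2: flows [0->1,3->0,3->1,4->2,3=4] -> levels [9 9 4 8 9]
Step 3: flows [0=1,0->3,1->3,4->2,4->3] -> levels [8 8 5 11 7]
Step 4: flows [0=1,3->0,3->1,4->2,3->4] -> levels [9 9 6 8 7]
Step 5: flows [0=1,0->3,1->3,4->2,3->4] -> levels [8 8 7 9 7]
Step 6: flows [0=1,3->0,3->1,2=4,3->4] -> levels [9 9 7 6 8]
Step 7: flows [0=1,0->3,1->3,4->2,4->3] -> levels [8 8 8 9 6]
Step 8: flows [0=1,3->0,3->1,2->4,3->4] -> levels [9 9 7 6 8]
  -> period-2 cycle: step 8 state = step 6 state; never stabilizes
  -> state at step 30: (30-6) mod 2 = 0, same as step 6 -> [9 9 7 6 8]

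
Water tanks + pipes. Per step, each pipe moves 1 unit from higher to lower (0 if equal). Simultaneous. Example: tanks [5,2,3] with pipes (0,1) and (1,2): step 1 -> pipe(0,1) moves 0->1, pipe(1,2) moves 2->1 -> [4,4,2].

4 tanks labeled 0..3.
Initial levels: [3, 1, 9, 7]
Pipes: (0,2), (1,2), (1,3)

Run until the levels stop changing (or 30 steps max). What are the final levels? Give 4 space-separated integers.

Answer: 5 5 5 5

Derivation:
Step 1: flows [2->0,2->1,3->1] -> levels [4 3 7 6]
Step 2: flows [2->0,2->1,3->1] -> levels [5 5 5 5]
Step 3: flows [0=2,1=2,1=3] -> levels [5 5 5 5]
  -> stable (no change)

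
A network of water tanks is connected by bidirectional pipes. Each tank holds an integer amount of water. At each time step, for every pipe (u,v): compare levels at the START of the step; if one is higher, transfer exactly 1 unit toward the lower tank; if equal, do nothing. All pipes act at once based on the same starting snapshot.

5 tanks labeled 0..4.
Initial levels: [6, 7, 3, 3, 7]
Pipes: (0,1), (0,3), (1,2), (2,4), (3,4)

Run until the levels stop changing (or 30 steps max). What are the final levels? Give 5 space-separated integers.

Step 1: flows [1->0,0->3,1->2,4->2,4->3] -> levels [6 5 5 5 5]
Step 2: flows [0->1,0->3,1=2,2=4,3=4] -> levels [4 6 5 6 5]
Step 3: flows [1->0,3->0,1->2,2=4,3->4] -> levels [6 4 6 4 6]
Step 4: flows [0->1,0->3,2->1,2=4,4->3] -> levels [4 6 5 6 5]
  -> period-2 cycle: step 4 state = step 2 state; never stabilizes
  -> state at step 30: (30-2) mod 2 = 0, same as step 2 -> [4 6 5 6 5]

Answer: 4 6 5 6 5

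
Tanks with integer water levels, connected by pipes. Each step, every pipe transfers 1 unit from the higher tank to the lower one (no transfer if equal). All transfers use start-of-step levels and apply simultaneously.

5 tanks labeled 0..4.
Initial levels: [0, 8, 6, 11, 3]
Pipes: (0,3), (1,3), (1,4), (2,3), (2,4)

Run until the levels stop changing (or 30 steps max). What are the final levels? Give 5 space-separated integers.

Answer: 4 5 5 7 7

Derivation:
Step 1: flows [3->0,3->1,1->4,3->2,2->4] -> levels [1 8 6 8 5]
Step 2: flows [3->0,1=3,1->4,3->2,2->4] -> levels [2 7 6 6 7]
Step 3: flows [3->0,1->3,1=4,2=3,4->2] -> levels [3 6 7 6 6]
Step 4: flows [3->0,1=3,1=4,2->3,2->4] -> levels [4 6 5 6 7]
Step 5: flows [3->0,1=3,4->1,3->2,4->2] -> levels [5 7 7 4 5]
Step 6: flows [0->3,1->3,1->4,2->3,2->4] -> levels [4 5 5 7 7]
Step 7: flows [3->0,3->1,4->1,3->2,4->2] -> levels [5 7 7 4 5]
  -> period-2 cycle: step 7 state = step 5 state; never stabilizes
  -> state at step 30: (30-5) mod 2 = 1, same as step 6 -> [4 5 5 7 7]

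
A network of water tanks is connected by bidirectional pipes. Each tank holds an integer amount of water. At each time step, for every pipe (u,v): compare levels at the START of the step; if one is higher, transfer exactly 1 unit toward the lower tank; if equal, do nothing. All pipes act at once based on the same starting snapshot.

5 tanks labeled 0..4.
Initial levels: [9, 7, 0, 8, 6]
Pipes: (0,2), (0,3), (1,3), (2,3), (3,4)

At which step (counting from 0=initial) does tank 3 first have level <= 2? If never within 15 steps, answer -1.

Step 1: flows [0->2,0->3,3->1,3->2,3->4] -> levels [7 8 2 6 7]
Step 2: flows [0->2,0->3,1->3,3->2,4->3] -> levels [5 7 4 8 6]
Step 3: flows [0->2,3->0,3->1,3->2,3->4] -> levels [5 8 6 4 7]
Step 4: flows [2->0,0->3,1->3,2->3,4->3] -> levels [5 7 4 8 6]
  -> period-2 cycle (repeats step 2); tank 3 never drops to <=2
Tank 3 never reaches <=2 within 15 steps

Answer: -1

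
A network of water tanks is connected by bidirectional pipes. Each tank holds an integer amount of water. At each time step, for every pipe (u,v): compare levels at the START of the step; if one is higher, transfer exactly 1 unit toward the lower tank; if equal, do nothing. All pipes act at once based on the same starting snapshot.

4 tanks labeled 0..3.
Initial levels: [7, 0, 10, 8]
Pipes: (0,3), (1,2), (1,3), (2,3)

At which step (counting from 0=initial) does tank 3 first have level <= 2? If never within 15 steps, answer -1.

Answer: -1

Derivation:
Step 1: flows [3->0,2->1,3->1,2->3] -> levels [8 2 8 7]
Step 2: flows [0->3,2->1,3->1,2->3] -> levels [7 4 6 8]
Step 3: flows [3->0,2->1,3->1,3->2] -> levels [8 6 6 5]
Step 4: flows [0->3,1=2,1->3,2->3] -> levels [7 5 5 8]
Step 5: flows [3->0,1=2,3->1,3->2] -> levels [8 6 6 5]
  -> period-2 cycle (repeats step 3); tank 3 never drops to <=2
Tank 3 never reaches <=2 within 15 steps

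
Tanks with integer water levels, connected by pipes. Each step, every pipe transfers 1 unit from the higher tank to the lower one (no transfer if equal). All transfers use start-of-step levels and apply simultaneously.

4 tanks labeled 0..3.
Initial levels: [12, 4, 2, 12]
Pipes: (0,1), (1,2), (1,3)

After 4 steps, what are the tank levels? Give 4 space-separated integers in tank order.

Step 1: flows [0->1,1->2,3->1] -> levels [11 5 3 11]
Step 2: flows [0->1,1->2,3->1] -> levels [10 6 4 10]
Step 3: flows [0->1,1->2,3->1] -> levels [9 7 5 9]
Step 4: flows [0->1,1->2,3->1] -> levels [8 8 6 8]

Answer: 8 8 6 8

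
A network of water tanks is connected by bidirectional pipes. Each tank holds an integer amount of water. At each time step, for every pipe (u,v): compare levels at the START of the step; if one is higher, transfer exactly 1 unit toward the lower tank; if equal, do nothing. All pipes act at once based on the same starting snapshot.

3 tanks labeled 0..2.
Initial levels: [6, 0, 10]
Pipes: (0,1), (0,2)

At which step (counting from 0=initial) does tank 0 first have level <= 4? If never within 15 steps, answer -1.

Step 1: flows [0->1,2->0] -> levels [6 1 9]
Step 2: flows [0->1,2->0] -> levels [6 2 8]
Step 3: flows [0->1,2->0] -> levels [6 3 7]
Step 4: flows [0->1,2->0] -> levels [6 4 6]
Step 5: flows [0->1,0=2] -> levels [5 5 6]
Step 6: flows [0=1,2->0] -> levels [6 5 5]
Step 7: flows [0->1,0->2] -> levels [4 6 6]
Tank 0 first reaches <=4 at step 7

Answer: 7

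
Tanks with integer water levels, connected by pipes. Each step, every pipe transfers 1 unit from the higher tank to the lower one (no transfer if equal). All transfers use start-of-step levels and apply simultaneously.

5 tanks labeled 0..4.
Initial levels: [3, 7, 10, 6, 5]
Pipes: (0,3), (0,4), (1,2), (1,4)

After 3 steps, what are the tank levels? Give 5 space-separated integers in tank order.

Answer: 6 7 7 5 6

Derivation:
Step 1: flows [3->0,4->0,2->1,1->4] -> levels [5 7 9 5 5]
Step 2: flows [0=3,0=4,2->1,1->4] -> levels [5 7 8 5 6]
Step 3: flows [0=3,4->0,2->1,1->4] -> levels [6 7 7 5 6]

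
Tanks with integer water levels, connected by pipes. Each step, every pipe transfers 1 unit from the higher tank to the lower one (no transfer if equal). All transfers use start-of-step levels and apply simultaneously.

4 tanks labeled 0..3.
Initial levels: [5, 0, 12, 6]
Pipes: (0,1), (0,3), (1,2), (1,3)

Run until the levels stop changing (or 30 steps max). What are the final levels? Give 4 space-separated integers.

Step 1: flows [0->1,3->0,2->1,3->1] -> levels [5 3 11 4]
Step 2: flows [0->1,0->3,2->1,3->1] -> levels [3 6 10 4]
Step 3: flows [1->0,3->0,2->1,1->3] -> levels [5 5 9 4]
Step 4: flows [0=1,0->3,2->1,1->3] -> levels [4 5 8 6]
Step 5: flows [1->0,3->0,2->1,3->1] -> levels [6 6 7 4]
Step 6: flows [0=1,0->3,2->1,1->3] -> levels [5 6 6 6]
Step 7: flows [1->0,3->0,1=2,1=3] -> levels [7 5 6 5]
Step 8: flows [0->1,0->3,2->1,1=3] -> levels [5 7 5 6]
Step 9: flows [1->0,3->0,1->2,1->3] -> levels [7 4 6 6]
Step 10: flows [0->1,0->3,2->1,3->1] -> levels [5 7 5 6]
  -> period-2 cycle: step 10 state = step 8 state; never stabilizes
  -> state at step 30: (30-8) mod 2 = 0, same as step 8 -> [5 7 5 6]

Answer: 5 7 5 6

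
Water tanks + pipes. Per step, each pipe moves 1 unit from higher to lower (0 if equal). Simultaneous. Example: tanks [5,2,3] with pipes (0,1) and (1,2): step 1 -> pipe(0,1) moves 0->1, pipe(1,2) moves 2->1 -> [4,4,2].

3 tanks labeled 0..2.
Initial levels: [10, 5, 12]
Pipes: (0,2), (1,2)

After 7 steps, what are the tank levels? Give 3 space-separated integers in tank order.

Step 1: flows [2->0,2->1] -> levels [11 6 10]
Step 2: flows [0->2,2->1] -> levels [10 7 10]
Step 3: flows [0=2,2->1] -> levels [10 8 9]
Step 4: flows [0->2,2->1] -> levels [9 9 9]
Step 5: flows [0=2,1=2] -> levels [9 9 9]
  -> stable; steps 6..7 unchanged -> [9 9 9]

Answer: 9 9 9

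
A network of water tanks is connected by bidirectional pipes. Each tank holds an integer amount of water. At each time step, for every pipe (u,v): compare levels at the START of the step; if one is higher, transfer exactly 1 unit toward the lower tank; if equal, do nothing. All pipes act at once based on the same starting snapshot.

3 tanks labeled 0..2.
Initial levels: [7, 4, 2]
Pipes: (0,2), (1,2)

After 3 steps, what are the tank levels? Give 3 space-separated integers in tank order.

Answer: 4 4 5

Derivation:
Step 1: flows [0->2,1->2] -> levels [6 3 4]
Step 2: flows [0->2,2->1] -> levels [5 4 4]
Step 3: flows [0->2,1=2] -> levels [4 4 5]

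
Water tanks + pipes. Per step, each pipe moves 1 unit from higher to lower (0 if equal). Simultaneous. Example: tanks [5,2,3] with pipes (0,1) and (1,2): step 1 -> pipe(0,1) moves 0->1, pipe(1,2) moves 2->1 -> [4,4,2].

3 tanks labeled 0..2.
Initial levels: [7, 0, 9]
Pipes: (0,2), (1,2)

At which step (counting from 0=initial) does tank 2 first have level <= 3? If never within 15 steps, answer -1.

Step 1: flows [2->0,2->1] -> levels [8 1 7]
Step 2: flows [0->2,2->1] -> levels [7 2 7]
Step 3: flows [0=2,2->1] -> levels [7 3 6]
Step 4: flows [0->2,2->1] -> levels [6 4 6]
Step 5: flows [0=2,2->1] -> levels [6 5 5]
Step 6: flows [0->2,1=2] -> levels [5 5 6]
Step 7: flows [2->0,2->1] -> levels [6 6 4]
Step 8: flows [0->2,1->2] -> levels [5 5 6]
  -> period-2 cycle (repeats step 6); tank 2 never drops to <=3
Tank 2 never reaches <=3 within 15 steps

Answer: -1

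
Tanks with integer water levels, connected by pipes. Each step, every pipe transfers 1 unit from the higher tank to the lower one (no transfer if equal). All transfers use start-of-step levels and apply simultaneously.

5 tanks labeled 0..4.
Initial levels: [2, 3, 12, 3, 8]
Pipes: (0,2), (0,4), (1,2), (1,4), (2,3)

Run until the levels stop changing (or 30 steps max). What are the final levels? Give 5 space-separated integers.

Step 1: flows [2->0,4->0,2->1,4->1,2->3] -> levels [4 5 9 4 6]
Step 2: flows [2->0,4->0,2->1,4->1,2->3] -> levels [6 7 6 5 4]
Step 3: flows [0=2,0->4,1->2,1->4,2->3] -> levels [5 5 6 6 6]
Step 4: flows [2->0,4->0,2->1,4->1,2=3] -> levels [7 7 4 6 4]
Step 5: flows [0->2,0->4,1->2,1->4,3->2] -> levels [5 5 7 5 6]
Step 6: flows [2->0,4->0,2->1,4->1,2->3] -> levels [7 7 4 6 4]
  -> period-2 cycle: step 6 state = step 4 state; never stabilizes
  -> state at step 30: (30-4) mod 2 = 0, same as step 4 -> [7 7 4 6 4]

Answer: 7 7 4 6 4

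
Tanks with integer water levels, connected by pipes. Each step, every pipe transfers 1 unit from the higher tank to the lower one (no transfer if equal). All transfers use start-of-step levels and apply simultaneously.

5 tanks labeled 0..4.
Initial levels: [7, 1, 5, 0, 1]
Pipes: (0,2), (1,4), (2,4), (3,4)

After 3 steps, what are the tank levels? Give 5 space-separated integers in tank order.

Answer: 5 2 4 2 1

Derivation:
Step 1: flows [0->2,1=4,2->4,4->3] -> levels [6 1 5 1 1]
Step 2: flows [0->2,1=4,2->4,3=4] -> levels [5 1 5 1 2]
Step 3: flows [0=2,4->1,2->4,4->3] -> levels [5 2 4 2 1]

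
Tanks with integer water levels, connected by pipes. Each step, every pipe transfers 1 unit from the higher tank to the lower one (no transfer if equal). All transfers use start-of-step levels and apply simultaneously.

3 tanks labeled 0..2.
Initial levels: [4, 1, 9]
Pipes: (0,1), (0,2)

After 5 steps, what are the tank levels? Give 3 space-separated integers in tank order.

Step 1: flows [0->1,2->0] -> levels [4 2 8]
Step 2: flows [0->1,2->0] -> levels [4 3 7]
Step 3: flows [0->1,2->0] -> levels [4 4 6]
Step 4: flows [0=1,2->0] -> levels [5 4 5]
Step 5: flows [0->1,0=2] -> levels [4 5 5]

Answer: 4 5 5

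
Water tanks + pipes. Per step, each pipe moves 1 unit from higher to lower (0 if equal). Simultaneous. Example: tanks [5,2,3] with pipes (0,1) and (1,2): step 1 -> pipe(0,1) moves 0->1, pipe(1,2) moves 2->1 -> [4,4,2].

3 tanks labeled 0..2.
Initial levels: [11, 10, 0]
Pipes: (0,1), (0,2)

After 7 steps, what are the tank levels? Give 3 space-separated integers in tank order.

Answer: 7 7 7

Derivation:
Step 1: flows [0->1,0->2] -> levels [9 11 1]
Step 2: flows [1->0,0->2] -> levels [9 10 2]
Step 3: flows [1->0,0->2] -> levels [9 9 3]
Step 4: flows [0=1,0->2] -> levels [8 9 4]
Step 5: flows [1->0,0->2] -> levels [8 8 5]
Step 6: flows [0=1,0->2] -> levels [7 8 6]
Step 7: flows [1->0,0->2] -> levels [7 7 7]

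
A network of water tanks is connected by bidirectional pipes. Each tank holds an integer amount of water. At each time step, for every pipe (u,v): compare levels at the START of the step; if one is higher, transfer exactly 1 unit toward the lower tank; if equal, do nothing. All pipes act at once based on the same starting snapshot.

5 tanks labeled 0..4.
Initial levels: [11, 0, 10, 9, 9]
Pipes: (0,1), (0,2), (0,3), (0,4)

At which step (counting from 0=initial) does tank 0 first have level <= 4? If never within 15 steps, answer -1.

Step 1: flows [0->1,0->2,0->3,0->4] -> levels [7 1 11 10 10]
Step 2: flows [0->1,2->0,3->0,4->0] -> levels [9 2 10 9 9]
Step 3: flows [0->1,2->0,0=3,0=4] -> levels [9 3 9 9 9]
Step 4: flows [0->1,0=2,0=3,0=4] -> levels [8 4 9 9 9]
Step 5: flows [0->1,2->0,3->0,4->0] -> levels [10 5 8 8 8]
Step 6: flows [0->1,0->2,0->3,0->4] -> levels [6 6 9 9 9]
Step 7: flows [0=1,2->0,3->0,4->0] -> levels [9 6 8 8 8]
Step 8: flows [0->1,0->2,0->3,0->4] -> levels [5 7 9 9 9]
Step 9: flows [1->0,2->0,3->0,4->0] -> levels [9 6 8 8 8]
  -> period-2 cycle (repeats step 7); tank 0 never drops to <=4
Tank 0 never reaches <=4 within 15 steps

Answer: -1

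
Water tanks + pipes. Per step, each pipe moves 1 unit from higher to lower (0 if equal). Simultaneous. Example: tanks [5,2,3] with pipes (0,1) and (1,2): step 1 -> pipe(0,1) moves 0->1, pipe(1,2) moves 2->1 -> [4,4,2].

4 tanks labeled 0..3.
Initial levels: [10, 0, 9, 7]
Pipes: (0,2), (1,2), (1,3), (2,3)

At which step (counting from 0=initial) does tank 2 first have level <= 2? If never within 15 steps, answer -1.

Answer: -1

Derivation:
Step 1: flows [0->2,2->1,3->1,2->3] -> levels [9 2 8 7]
Step 2: flows [0->2,2->1,3->1,2->3] -> levels [8 4 7 7]
Step 3: flows [0->2,2->1,3->1,2=3] -> levels [7 6 7 6]
Step 4: flows [0=2,2->1,1=3,2->3] -> levels [7 7 5 7]
Step 5: flows [0->2,1->2,1=3,3->2] -> levels [6 6 8 6]
Step 6: flows [2->0,2->1,1=3,2->3] -> levels [7 7 5 7]
  -> period-2 cycle (repeats step 4); tank 2 never drops to <=2
Tank 2 never reaches <=2 within 15 steps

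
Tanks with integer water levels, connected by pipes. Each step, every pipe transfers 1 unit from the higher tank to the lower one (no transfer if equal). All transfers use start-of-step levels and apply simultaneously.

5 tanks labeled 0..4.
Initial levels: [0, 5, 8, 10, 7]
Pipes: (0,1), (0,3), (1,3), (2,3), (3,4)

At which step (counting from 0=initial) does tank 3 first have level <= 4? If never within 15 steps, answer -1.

Answer: -1

Derivation:
Step 1: flows [1->0,3->0,3->1,3->2,3->4] -> levels [2 5 9 6 8]
Step 2: flows [1->0,3->0,3->1,2->3,4->3] -> levels [4 5 8 6 7]
Step 3: flows [1->0,3->0,3->1,2->3,4->3] -> levels [6 5 7 6 6]
Step 4: flows [0->1,0=3,3->1,2->3,3=4] -> levels [5 7 6 6 6]
Step 5: flows [1->0,3->0,1->3,2=3,3=4] -> levels [7 5 6 6 6]
Step 6: flows [0->1,0->3,3->1,2=3,3=4] -> levels [5 7 6 6 6]
  -> period-2 cycle (repeats step 4); tank 3 never drops to <=4
Tank 3 never reaches <=4 within 15 steps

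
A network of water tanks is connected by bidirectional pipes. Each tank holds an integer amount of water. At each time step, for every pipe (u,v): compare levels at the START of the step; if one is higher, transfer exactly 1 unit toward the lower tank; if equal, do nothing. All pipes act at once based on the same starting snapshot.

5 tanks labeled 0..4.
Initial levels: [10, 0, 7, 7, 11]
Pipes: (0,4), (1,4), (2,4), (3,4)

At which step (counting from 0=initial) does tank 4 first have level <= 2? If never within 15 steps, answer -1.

Answer: -1

Derivation:
Step 1: flows [4->0,4->1,4->2,4->3] -> levels [11 1 8 8 7]
Step 2: flows [0->4,4->1,2->4,3->4] -> levels [10 2 7 7 9]
Step 3: flows [0->4,4->1,4->2,4->3] -> levels [9 3 8 8 7]
Step 4: flows [0->4,4->1,2->4,3->4] -> levels [8 4 7 7 9]
Step 5: flows [4->0,4->1,4->2,4->3] -> levels [9 5 8 8 5]
Step 6: flows [0->4,1=4,2->4,3->4] -> levels [8 5 7 7 8]
Step 7: flows [0=4,4->1,4->2,4->3] -> levels [8 6 8 8 5]
Step 8: flows [0->4,1->4,2->4,3->4] -> levels [7 5 7 7 9]
Step 9: flows [4->0,4->1,4->2,4->3] -> levels [8 6 8 8 5]
  -> period-2 cycle (repeats step 7); tank 4 never drops to <=2
Tank 4 never reaches <=2 within 15 steps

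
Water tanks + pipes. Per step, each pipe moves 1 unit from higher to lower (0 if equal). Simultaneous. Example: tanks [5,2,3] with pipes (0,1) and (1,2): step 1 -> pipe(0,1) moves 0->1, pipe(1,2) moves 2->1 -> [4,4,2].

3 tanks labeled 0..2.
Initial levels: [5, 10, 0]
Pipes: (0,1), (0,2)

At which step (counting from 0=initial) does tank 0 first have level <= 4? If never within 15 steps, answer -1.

Step 1: flows [1->0,0->2] -> levels [5 9 1]
Step 2: flows [1->0,0->2] -> levels [5 8 2]
Step 3: flows [1->0,0->2] -> levels [5 7 3]
Step 4: flows [1->0,0->2] -> levels [5 6 4]
Step 5: flows [1->0,0->2] -> levels [5 5 5]
Step 6: flows [0=1,0=2] -> levels [5 5 5]
  -> stable; tank 0 stays at 5 > 4
Tank 0 never reaches <=4 within 15 steps

Answer: -1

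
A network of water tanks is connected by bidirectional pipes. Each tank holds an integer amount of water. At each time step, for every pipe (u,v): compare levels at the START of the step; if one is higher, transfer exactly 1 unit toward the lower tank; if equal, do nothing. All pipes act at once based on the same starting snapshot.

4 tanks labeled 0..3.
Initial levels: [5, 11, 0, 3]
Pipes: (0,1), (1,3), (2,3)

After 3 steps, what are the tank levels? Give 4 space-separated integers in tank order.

Step 1: flows [1->0,1->3,3->2] -> levels [6 9 1 3]
Step 2: flows [1->0,1->3,3->2] -> levels [7 7 2 3]
Step 3: flows [0=1,1->3,3->2] -> levels [7 6 3 3]

Answer: 7 6 3 3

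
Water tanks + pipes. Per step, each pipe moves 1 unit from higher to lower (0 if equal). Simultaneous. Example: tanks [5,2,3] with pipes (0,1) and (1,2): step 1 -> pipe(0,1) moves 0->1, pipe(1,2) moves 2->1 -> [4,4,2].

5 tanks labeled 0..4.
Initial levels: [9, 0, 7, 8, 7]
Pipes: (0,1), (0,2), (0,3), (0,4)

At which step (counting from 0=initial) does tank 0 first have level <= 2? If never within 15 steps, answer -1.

Answer: -1

Derivation:
Step 1: flows [0->1,0->2,0->3,0->4] -> levels [5 1 8 9 8]
Step 2: flows [0->1,2->0,3->0,4->0] -> levels [7 2 7 8 7]
Step 3: flows [0->1,0=2,3->0,0=4] -> levels [7 3 7 7 7]
Step 4: flows [0->1,0=2,0=3,0=4] -> levels [6 4 7 7 7]
Step 5: flows [0->1,2->0,3->0,4->0] -> levels [8 5 6 6 6]
Step 6: flows [0->1,0->2,0->3,0->4] -> levels [4 6 7 7 7]
Step 7: flows [1->0,2->0,3->0,4->0] -> levels [8 5 6 6 6]
  -> period-2 cycle (repeats step 5); tank 0 never drops to <=2
Tank 0 never reaches <=2 within 15 steps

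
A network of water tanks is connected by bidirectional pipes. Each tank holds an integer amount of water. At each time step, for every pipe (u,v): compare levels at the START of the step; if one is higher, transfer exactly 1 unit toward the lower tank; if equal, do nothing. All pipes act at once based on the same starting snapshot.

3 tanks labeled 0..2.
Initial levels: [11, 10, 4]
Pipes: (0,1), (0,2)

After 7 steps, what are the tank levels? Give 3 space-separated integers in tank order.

Step 1: flows [0->1,0->2] -> levels [9 11 5]
Step 2: flows [1->0,0->2] -> levels [9 10 6]
Step 3: flows [1->0,0->2] -> levels [9 9 7]
Step 4: flows [0=1,0->2] -> levels [8 9 8]
Step 5: flows [1->0,0=2] -> levels [9 8 8]
Step 6: flows [0->1,0->2] -> levels [7 9 9]
Step 7: flows [1->0,2->0] -> levels [9 8 8]

Answer: 9 8 8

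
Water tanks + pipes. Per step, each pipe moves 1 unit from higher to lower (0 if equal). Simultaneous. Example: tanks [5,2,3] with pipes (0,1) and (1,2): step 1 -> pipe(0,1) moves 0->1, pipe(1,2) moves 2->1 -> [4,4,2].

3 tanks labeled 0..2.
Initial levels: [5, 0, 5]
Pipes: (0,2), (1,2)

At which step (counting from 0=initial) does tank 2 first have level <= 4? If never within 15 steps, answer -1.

Step 1: flows [0=2,2->1] -> levels [5 1 4]
Tank 2 first reaches <=4 at step 1

Answer: 1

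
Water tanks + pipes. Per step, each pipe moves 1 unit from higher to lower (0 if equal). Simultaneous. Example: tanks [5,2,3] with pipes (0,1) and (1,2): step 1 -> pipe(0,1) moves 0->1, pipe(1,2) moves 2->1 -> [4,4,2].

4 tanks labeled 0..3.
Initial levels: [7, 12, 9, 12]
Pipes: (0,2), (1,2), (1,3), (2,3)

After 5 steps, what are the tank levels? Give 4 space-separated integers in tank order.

Answer: 10 11 8 11

Derivation:
Step 1: flows [2->0,1->2,1=3,3->2] -> levels [8 11 10 11]
Step 2: flows [2->0,1->2,1=3,3->2] -> levels [9 10 11 10]
Step 3: flows [2->0,2->1,1=3,2->3] -> levels [10 11 8 11]
Step 4: flows [0->2,1->2,1=3,3->2] -> levels [9 10 11 10]
  -> period-2 cycle: step 4 state = step 2 state
  -> state at step 5: (5-2) mod 2 = 1, same as step 3 -> [10 11 8 11]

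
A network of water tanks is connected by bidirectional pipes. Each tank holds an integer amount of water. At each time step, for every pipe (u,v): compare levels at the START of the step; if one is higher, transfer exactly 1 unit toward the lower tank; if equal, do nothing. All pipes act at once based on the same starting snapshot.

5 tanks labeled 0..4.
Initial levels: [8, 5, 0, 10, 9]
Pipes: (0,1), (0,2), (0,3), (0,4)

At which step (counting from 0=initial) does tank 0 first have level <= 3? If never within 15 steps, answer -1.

Step 1: flows [0->1,0->2,3->0,4->0] -> levels [8 6 1 9 8]
Step 2: flows [0->1,0->2,3->0,0=4] -> levels [7 7 2 8 8]
Step 3: flows [0=1,0->2,3->0,4->0] -> levels [8 7 3 7 7]
Step 4: flows [0->1,0->2,0->3,0->4] -> levels [4 8 4 8 8]
Step 5: flows [1->0,0=2,3->0,4->0] -> levels [7 7 4 7 7]
Step 6: flows [0=1,0->2,0=3,0=4] -> levels [6 7 5 7 7]
Step 7: flows [1->0,0->2,3->0,4->0] -> levels [8 6 6 6 6]
Step 8: flows [0->1,0->2,0->3,0->4] -> levels [4 7 7 7 7]
Step 9: flows [1->0,2->0,3->0,4->0] -> levels [8 6 6 6 6]
  -> period-2 cycle (repeats step 7); tank 0 never drops to <=3
Tank 0 never reaches <=3 within 15 steps

Answer: -1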